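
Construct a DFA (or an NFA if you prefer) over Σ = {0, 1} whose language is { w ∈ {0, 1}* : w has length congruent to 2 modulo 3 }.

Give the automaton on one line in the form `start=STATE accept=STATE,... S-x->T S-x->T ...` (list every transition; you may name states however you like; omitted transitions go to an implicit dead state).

start=S0 accept=S2 S0-0->S1 S0-1->S1 S1-0->S2 S1-1->S2 S2-0->S0 S2-1->S0

Count input length modulo 3: every symbol advances one step around the cycle S0 → S1 → S2 → S0. Accept at S2.
A 3-state machine:
        0   1  
>  S0   S1  S1 
   S1   S2  S2 
 * S2   S0  S0 
(> = start, * = accepting)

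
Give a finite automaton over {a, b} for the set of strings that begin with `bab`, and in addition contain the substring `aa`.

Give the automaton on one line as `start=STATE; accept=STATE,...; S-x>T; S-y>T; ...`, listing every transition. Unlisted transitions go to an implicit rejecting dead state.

start=q0; accept=q8; q0-a>q1; q0-b>q2; q1-a>q3; q1-b>q4; q2-a>q5; q2-b>q4; q3-a>q3; q3-b>q3; q4-a>q1; q4-b>q4; q5-a>q3; q5-b>q6; q6-a>q7; q6-b>q6; q7-a>q8; q7-b>q6; q8-a>q8; q8-b>q8

Build one automaton per condition and run them in lockstep. The first has 5 states tracking whether the input so far still matches the prefix `bab`; the second has 3 states tracking whether and how much of `aa` has been seen. A product state is a pair (one from each), accepting exactly when both do.
        a   b  
>  q0   q1  q2 
   q1   q3  q4 
   q2   q5  q4 
   q3   q3  q3 
   q4   q1  q4 
   q5   q3  q6 
   q6   q7  q6 
   q7   q8  q6 
 * q8   q8  q8 
(> = start, * = accepting)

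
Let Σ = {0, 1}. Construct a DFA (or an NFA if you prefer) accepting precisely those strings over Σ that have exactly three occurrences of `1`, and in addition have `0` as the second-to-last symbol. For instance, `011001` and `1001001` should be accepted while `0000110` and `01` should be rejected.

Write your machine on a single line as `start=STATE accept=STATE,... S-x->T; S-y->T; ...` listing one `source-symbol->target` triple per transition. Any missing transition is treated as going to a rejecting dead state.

start=A; accept=F,I; A-0->A; A-1->B; B-0->B; B-1->C; C-0->D; C-1->E; D-0->D; D-1->F; E-0->G; E-1->H; F-0->G; F-1->H; G-0->I; G-1->H; H-0->H; H-1->H; I-0->I; I-1->H

Build one automaton per condition and run them in lockstep. The first has 5 states tracking the count of `1`s, saturating at 4; the second has 7 states tracking the last 2 symbols read. A product state is a pair (one from each), accepting exactly when both do. Minimizing collapses redundant product states.
A 9-state machine:
       0  1 
>  A   A  B 
   B   B  C 
   C   D  E 
   D   D  F 
   E   G  H 
 * F   G  H 
   G   I  H 
   H   H  H 
 * I   I  H 
(> = start, * = accepting)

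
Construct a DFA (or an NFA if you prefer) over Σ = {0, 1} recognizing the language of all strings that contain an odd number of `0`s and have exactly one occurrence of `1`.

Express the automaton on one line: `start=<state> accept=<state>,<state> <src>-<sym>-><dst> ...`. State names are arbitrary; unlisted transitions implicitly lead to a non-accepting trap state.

start=A accept=D A-0->B A-1->C B-0->A B-1->D C-0->D C-1->E D-0->C D-1->E E-0->E E-1->E

Run two small machines in parallel and take their product. One (2 states) tracks the count of `0`s modulo 2; the other (3 states) tracks the count of `1`s, saturating at 2. Each combined state is a pair, one component from each; accept when both components accept. Equivalent product states are then merged.
       0  1 
>  A   B  C 
   B   A  D 
   C   D  E 
 * D   C  E 
   E   E  E 
(> = start, * = accepting)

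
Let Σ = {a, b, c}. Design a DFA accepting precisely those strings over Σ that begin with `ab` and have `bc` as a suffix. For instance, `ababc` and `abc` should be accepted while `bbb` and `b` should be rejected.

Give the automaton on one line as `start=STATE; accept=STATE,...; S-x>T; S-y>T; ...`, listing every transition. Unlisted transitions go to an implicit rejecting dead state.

start=q0; accept=q5; q0-a>q1; q0-b>q2; q0-c>q2; q1-a>q2; q1-b>q3; q1-c>q2; q2-a>q2; q2-b>q2; q2-c>q2; q3-a>q4; q3-b>q3; q3-c>q5; q4-a>q4; q4-b>q3; q4-c>q4; q5-a>q4; q5-b>q3; q5-c>q4

Handle the two conditions separately and then intersect. The first has 4 states tracking whether the input so far still matches the prefix `ab`; the second has 3 states tracking how much of the suffix `bc` has currently been matched. A product state is a pair (one from each), accepting exactly when both do. Minimizing collapses redundant product states.
6 states suffice.
        a   b   c  
>  q0   q1  q2  q2 
   q1   q2  q3  q2 
   q2   q2  q2  q2 
   q3   q4  q3  q5 
   q4   q4  q3  q4 
 * q5   q4  q3  q4 
(> = start, * = accepting)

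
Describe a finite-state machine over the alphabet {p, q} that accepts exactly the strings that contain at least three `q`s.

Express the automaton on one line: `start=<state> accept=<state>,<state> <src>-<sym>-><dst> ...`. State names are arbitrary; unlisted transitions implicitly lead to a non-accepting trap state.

Count `q`s, saturating at 4: states A through D mean 0 through 3 `q`s seen; E means more than 3. Each `q` increments (capped at E); other symbols loop. Accept from {D, E}.
5 states suffice.
       p  q 
>  A   A  B 
   B   B  C 
   C   C  D 
 * D   D  E 
 * E   E  E 
(> = start, * = accepting)

start=A accept=D,E A-p->A A-q->B B-p->B B-q->C C-p->C C-q->D D-p->D D-q->E E-p->E E-q->E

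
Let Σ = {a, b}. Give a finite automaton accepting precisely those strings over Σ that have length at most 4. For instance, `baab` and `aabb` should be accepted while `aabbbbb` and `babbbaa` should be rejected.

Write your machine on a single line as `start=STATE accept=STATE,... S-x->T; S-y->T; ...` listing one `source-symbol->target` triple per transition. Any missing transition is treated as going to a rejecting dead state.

Count input length up to 5: every symbol moves from s0 toward s5, which means 'more than 4' and absorbs. Accept from {s0, s1, s2, s3, s4}.
        a   b  
>* s0   s1  s1 
 * s1   s2  s2 
 * s2   s3  s3 
 * s3   s4  s4 
 * s4   s5  s5 
   s5   s5  s5 
(> = start, * = accepting)

start=s0; accept=s0,s1,s2,s3,s4; s0-a->s1; s0-b->s1; s1-a->s2; s1-b->s2; s2-a->s3; s2-b->s3; s3-a->s4; s3-b->s4; s4-a->s5; s4-b->s5; s5-a->s5; s5-b->s5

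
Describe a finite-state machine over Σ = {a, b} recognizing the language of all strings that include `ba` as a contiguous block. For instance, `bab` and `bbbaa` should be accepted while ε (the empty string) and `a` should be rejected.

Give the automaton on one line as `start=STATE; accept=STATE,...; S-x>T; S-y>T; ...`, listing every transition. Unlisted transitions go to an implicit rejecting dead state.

start=q0; accept=q2; q0-a>q0; q0-b>q1; q1-a>q2; q1-b>q1; q2-a>q2; q2-b>q2

Track how much of `ba` has been matched so far: state q0 is no progress, q2 is the absorbing accept state reached once `ba` has occurred. Intermediate states record partial matches; on a mismatch, fall back to the longest reusable overlap.
3 states suffice.
        a   b  
>  q0   q0  q1 
   q1   q2  q1 
 * q2   q2  q2 
(> = start, * = accepting)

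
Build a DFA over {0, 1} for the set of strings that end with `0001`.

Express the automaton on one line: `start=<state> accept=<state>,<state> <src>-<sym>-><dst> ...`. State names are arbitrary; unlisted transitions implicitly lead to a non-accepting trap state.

start=A accept=E A-0->B A-1->A B-0->C B-1->A C-0->D C-1->A D-0->D D-1->E E-0->B E-1->A

Let each state record the length of the longest suffix of the input read so far that is also a prefix of `0001`. B means the last symbol is `0`; C means the last 2 symbols are `00`; D means the last 3 symbols are `000`; E means the last 4 symbols are `0001`. Accept only at E, where the string currently ends in `0001`.
5 states suffice.
       0  1 
>  A   B  A 
   B   C  A 
   C   D  A 
   D   D  E 
 * E   B  A 
(> = start, * = accepting)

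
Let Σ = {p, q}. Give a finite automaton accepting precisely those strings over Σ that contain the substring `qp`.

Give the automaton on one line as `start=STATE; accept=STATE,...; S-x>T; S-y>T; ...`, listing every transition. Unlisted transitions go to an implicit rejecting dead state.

start=S0; accept=S2; S0-p>S0; S0-q>S1; S1-p>S2; S1-q>S1; S2-p>S2; S2-q>S2

States S0..S1 record the length of the longest prefix of `qp` that matches the current input suffix. Reaching S2 means `qp` has been seen, and we stay there forever. Accept from S2.
With 3 states:
        p   q  
>  S0   S0  S1 
   S1   S2  S1 
 * S2   S2  S2 
(> = start, * = accepting)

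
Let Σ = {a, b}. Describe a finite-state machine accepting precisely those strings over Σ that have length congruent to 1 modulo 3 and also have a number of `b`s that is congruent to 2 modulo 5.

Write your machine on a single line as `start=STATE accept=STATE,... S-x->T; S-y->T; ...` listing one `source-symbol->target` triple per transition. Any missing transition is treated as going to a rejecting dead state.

start=q0; accept=q9; q0-a->q1; q0-b->q2; q1-a->q3; q1-b->q4; q2-a->q4; q2-b->q5; q3-a->q0; q3-b->q6; q4-a->q6; q4-b->q7; q5-a->q7; q5-b->q8; q6-a->q2; q6-b->q9; q7-a->q9; q7-b->q10; q8-a->q10; q8-b->q11; q9-a->q5; q9-b->q12; q10-a->q12; q10-b->q13; q11-a->q13; q11-b->q3; q12-a->q8; q12-b->q14; q13-a->q14; q13-b->q0; q14-a->q11; q14-b->q1

Build one automaton per condition and run them in lockstep. One (3 states) tracks the input length modulo 3; the other (5 states) tracks the count of `b`s modulo 5. Each combined state is a pair, one component from each; accept when both components accept.
With 15 states:
          a    b  
>  q0     q1   q2 
   q1     q3   q4 
   q2     q4   q5 
   q3     q0   q6 
   q4     q6   q7 
   q5     q7   q8 
   q6     q2   q9 
   q7     q9  q10 
   q8    q10  q11 
 * q9     q5  q12 
   q10   q12  q13 
   q11   q13   q3 
   q12    q8  q14 
   q13   q14   q0 
   q14   q11   q1 
(> = start, * = accepting)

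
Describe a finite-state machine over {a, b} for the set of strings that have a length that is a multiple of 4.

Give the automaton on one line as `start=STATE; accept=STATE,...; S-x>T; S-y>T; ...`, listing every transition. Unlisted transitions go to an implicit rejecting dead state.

start=S0; accept=S0; S0-a>S1; S0-b>S1; S1-a>S2; S1-b>S2; S2-a>S3; S2-b>S3; S3-a>S0; S3-b>S0

Only the length mod 4 matters, so use a 4-cycle: from any state, every input symbol moves to the next state, wrapping S3 back to S0. Mark S0 accepting.
        a   b  
>* S0   S1  S1 
   S1   S2  S2 
   S2   S3  S3 
   S3   S0  S0 
(> = start, * = accepting)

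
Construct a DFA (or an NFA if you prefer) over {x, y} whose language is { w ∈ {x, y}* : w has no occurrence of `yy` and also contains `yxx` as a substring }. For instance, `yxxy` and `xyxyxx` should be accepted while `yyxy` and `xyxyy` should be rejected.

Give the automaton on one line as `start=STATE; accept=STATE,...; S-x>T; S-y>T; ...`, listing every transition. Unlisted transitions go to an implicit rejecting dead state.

Build one automaton per condition and run them in lockstep. The first has 3 states tracking partial matches of the forbidden pattern `yy`; the second has 4 states tracking whether and how much of `yxx` has been seen. A product state is a pair (one from each), accepting exactly when both do. Minimizing collapses redundant product states.
6 states suffice.
        x   y  
>  s0   s0  s1 
   s1   s2  s3 
   s2   s4  s1 
   s3   s3  s3 
 * s4   s4  s5 
 * s5   s4  s3 
(> = start, * = accepting)

start=s0; accept=s4,s5; s0-x>s0; s0-y>s1; s1-x>s2; s1-y>s3; s2-x>s4; s2-y>s1; s3-x>s3; s3-y>s3; s4-x>s4; s4-y>s5; s5-x>s4; s5-y>s3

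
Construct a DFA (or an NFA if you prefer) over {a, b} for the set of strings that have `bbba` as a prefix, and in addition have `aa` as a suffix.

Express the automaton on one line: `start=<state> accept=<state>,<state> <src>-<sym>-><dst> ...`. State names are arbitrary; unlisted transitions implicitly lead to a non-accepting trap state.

Handle the two conditions separately and then intersect. The first has 6 states tracking whether the input so far still matches the prefix `bbba`; the second has 3 states tracking how much of the suffix `aa` has currently been matched. A product state is a pair (one from each), accepting exactly when both do. After merging equivalent states the machine shrinks.
With 8 states:
        a   b  
>  S0   S1  S2 
   S1   S1  S1 
   S2   S1  S3 
   S3   S1  S4 
   S4   S5  S1 
   S5   S6  S7 
 * S6   S6  S7 
   S7   S5  S7 
(> = start, * = accepting)

start=S0 accept=S6 S0-a->S1 S0-b->S2 S1-a->S1 S1-b->S1 S2-a->S1 S2-b->S3 S3-a->S1 S3-b->S4 S4-a->S5 S4-b->S1 S5-a->S6 S5-b->S7 S6-a->S6 S6-b->S7 S7-a->S5 S7-b->S7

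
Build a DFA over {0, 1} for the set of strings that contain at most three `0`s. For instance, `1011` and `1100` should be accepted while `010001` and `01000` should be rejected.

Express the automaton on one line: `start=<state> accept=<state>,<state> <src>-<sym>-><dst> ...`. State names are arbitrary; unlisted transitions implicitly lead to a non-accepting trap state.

start=s0 accept=s0,s1,s2,s3 s0-0->s1 s0-1->s0 s1-0->s2 s1-1->s1 s2-0->s3 s2-1->s2 s3-0->s4 s3-1->s3 s4-0->s4 s4-1->s4

Count `0`s, saturating at 4: states s0 through s3 mean 0 through 3 `0`s seen; s4 means more than 3. Each `0` increments (capped at s4); other symbols loop. Accept from {s0, s1, s2, s3}.
5 states suffice.
        0   1  
>* s0   s1  s0 
 * s1   s2  s1 
 * s2   s3  s2 
 * s3   s4  s3 
   s4   s4  s4 
(> = start, * = accepting)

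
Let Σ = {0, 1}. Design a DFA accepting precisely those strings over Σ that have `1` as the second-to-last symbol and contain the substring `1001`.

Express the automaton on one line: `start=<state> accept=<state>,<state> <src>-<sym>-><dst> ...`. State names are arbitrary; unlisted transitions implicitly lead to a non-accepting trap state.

Handle the two conditions separately and then intersect. The first has 7 states tracking the last 2 symbols read; the second has 5 states tracking whether and how much of `1001` has been seen. A product state is a pair (one from each), accepting exactly when both do.
With 12 states:
       0  1 
>  A   B  C 
   B   D  E 
   C   F  G 
   D   D  E 
   E   F  G 
   F   H  E 
   G   F  G 
   H   D  I 
   I   J  K 
 * J   L  I 
 * K   J  K 
   L   L  I 
(> = start, * = accepting)

start=A accept=J,K A-0->B A-1->C B-0->D B-1->E C-0->F C-1->G D-0->D D-1->E E-0->F E-1->G F-0->H F-1->E G-0->F G-1->G H-0->D H-1->I I-0->J I-1->K J-0->L J-1->I K-0->J K-1->K L-0->L L-1->I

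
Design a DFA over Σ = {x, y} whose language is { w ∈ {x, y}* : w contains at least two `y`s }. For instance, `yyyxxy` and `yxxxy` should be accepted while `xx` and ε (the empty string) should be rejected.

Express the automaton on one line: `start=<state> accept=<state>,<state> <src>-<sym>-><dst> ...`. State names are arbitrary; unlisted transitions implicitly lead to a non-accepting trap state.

Only the number of `y`s matters, and only up to 3. Make a chain q0 → q1 → q2 → q3 advanced by each `y` (with q3 absorbing); every other symbol self-loops. The accepting set is {q2, q3}.
4 states suffice.
        x   y  
>  q0   q0  q1 
   q1   q1  q2 
 * q2   q2  q3 
 * q3   q3  q3 
(> = start, * = accepting)

start=q0 accept=q2,q3 q0-x->q0 q0-y->q1 q1-x->q1 q1-y->q2 q2-x->q2 q2-y->q3 q3-x->q3 q3-y->q3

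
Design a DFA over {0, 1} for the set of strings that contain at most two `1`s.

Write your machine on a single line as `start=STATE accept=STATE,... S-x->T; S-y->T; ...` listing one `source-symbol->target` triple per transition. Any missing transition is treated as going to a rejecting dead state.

Count `1`s, saturating at 3: states q0 through q2 mean 0 through 2 `1`s seen; q3 means more than 2. Each `1` increments (capped at q3); other symbols loop. Accept from {q0, q1, q2}.
4 states suffice.
        0   1  
>* q0   q0  q1 
 * q1   q1  q2 
 * q2   q2  q3 
   q3   q3  q3 
(> = start, * = accepting)

start=q0; accept=q0,q1,q2; q0-0->q0; q0-1->q1; q1-0->q1; q1-1->q2; q2-0->q2; q2-1->q3; q3-0->q3; q3-1->q3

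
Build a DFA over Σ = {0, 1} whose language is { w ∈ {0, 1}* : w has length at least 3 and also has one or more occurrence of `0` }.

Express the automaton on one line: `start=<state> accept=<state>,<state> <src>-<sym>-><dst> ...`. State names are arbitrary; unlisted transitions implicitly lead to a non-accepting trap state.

start=q0 accept=q6,q7,q9,q10 q0-0->q1 q0-1->q2 q1-0->q3 q1-1->q4 q2-0->q4 q2-1->q5 q3-0->q6 q3-1->q6 q4-0->q6 q4-1->q7 q5-0->q7 q5-1->q8 q6-0->q9 q6-1->q9 q7-0->q9 q7-1->q10 q8-0->q10 q8-1->q11 q9-0->q9 q9-1->q9 q10-0->q9 q10-1->q10 q11-0->q10 q11-1->q11

Handle the two conditions separately and then intersect. One (5 states) tracks the input length, saturating at 4; the other (3 states) tracks the count of `0`s, saturating at 2. Each combined state is a pair, one component from each; accept when both components accept.
A 12-state machine:
          0    1  
>  q0     q1   q2 
   q1     q3   q4 
   q2     q4   q5 
   q3     q6   q6 
   q4     q6   q7 
   q5     q7   q8 
 * q6     q9   q9 
 * q7     q9  q10 
   q8    q10  q11 
 * q9     q9   q9 
 * q10    q9  q10 
   q11   q10  q11 
(> = start, * = accepting)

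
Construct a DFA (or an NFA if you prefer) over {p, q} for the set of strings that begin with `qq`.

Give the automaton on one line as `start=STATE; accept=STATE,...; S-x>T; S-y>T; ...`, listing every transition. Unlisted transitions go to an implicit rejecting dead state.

Check the first 2 symbols one by one: A through B record how many have matched `qq` so far; any wrong symbol goes to the dead state D. After all 2 match we enter the accepting sink C.
       p  q 
>  A   D  B 
   B   D  C 
 * C   C  C 
   D   D  D 
(> = start, * = accepting)

start=A; accept=C; A-p>D; A-q>B; B-p>D; B-q>C; C-p>C; C-q>C; D-p>D; D-q>D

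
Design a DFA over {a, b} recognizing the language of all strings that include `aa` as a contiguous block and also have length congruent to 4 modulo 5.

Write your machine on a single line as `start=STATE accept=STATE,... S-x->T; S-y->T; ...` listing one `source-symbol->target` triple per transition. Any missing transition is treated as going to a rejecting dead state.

Build one automaton per condition and run them in lockstep. One (3 states) tracks whether and how much of `aa` has been seen; the other (5 states) tracks the input length modulo 5. Each combined state is a pair, one component from each; accept when both components accept.
15 states suffice.
          a    b  
>  q0     q1   q2 
   q1     q3   q4 
   q2     q5   q4 
   q3     q6   q6 
   q4     q7   q8 
   q5     q6   q8 
   q6     q9   q9 
   q7     q9  q10 
   q8    q11  q10 
 * q9    q12  q12 
   q10   q13   q0 
   q11   q12   q0 
   q12   q14  q14 
   q13   q14   q2 
   q14    q3   q3 
(> = start, * = accepting)

start=q0; accept=q9; q0-a->q1; q0-b->q2; q1-a->q3; q1-b->q4; q2-a->q5; q2-b->q4; q3-a->q6; q3-b->q6; q4-a->q7; q4-b->q8; q5-a->q6; q5-b->q8; q6-a->q9; q6-b->q9; q7-a->q9; q7-b->q10; q8-a->q11; q8-b->q10; q9-a->q12; q9-b->q12; q10-a->q13; q10-b->q0; q11-a->q12; q11-b->q0; q12-a->q14; q12-b->q14; q13-a->q14; q13-b->q2; q14-a->q3; q14-b->q3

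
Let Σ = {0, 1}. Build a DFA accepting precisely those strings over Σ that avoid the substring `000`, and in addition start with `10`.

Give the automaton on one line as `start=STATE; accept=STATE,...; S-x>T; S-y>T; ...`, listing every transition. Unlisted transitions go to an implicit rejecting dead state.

Build one automaton per condition and run them in lockstep. One (4 states) tracks partial matches of the forbidden pattern `000`; the other (4 states) tracks whether the input so far still matches the prefix `10`. Each combined state is a pair, one component from each; accept when both components accept. After merging equivalent states the machine shrinks.
        0   1  
>  S0   S1  S2 
   S1   S1  S1 
   S2   S3  S1 
 * S3   S4  S5 
 * S4   S1  S5 
 * S5   S3  S5 
(> = start, * = accepting)

start=S0; accept=S3,S4,S5; S0-0>S1; S0-1>S2; S1-0>S1; S1-1>S1; S2-0>S3; S2-1>S1; S3-0>S4; S3-1>S5; S4-0>S1; S4-1>S5; S5-0>S3; S5-1>S5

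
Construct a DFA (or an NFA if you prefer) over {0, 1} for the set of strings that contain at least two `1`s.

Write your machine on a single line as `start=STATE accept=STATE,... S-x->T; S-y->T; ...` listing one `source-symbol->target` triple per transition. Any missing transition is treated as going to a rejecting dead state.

start=q0; accept=q2,q3; q0-0->q0; q0-1->q1; q1-0->q1; q1-1->q2; q2-0->q2; q2-1->q3; q3-0->q3; q3-1->q3

Only the number of `1`s matters, and only up to 3. Make a chain q0 → q1 → q2 → q3 advanced by each `1` (with q3 absorbing); every other symbol self-loops. The accepting set is {q2, q3}.
A 4-state machine:
        0   1  
>  q0   q0  q1 
   q1   q1  q2 
 * q2   q2  q3 
 * q3   q3  q3 
(> = start, * = accepting)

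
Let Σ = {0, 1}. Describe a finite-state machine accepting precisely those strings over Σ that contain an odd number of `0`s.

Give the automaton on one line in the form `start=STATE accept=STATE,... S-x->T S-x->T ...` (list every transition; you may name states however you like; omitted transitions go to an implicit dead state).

start=q0 accept=q1 q0-0->q1 q0-1->q0 q1-0->q0 q1-1->q1

Keep the running count of `0`s modulo 2: each `0` advances along the cycle q0 → q1 → q0 while other symbols loop. Accept at q1.
        0   1  
>  q0   q1  q0 
 * q1   q0  q1 
(> = start, * = accepting)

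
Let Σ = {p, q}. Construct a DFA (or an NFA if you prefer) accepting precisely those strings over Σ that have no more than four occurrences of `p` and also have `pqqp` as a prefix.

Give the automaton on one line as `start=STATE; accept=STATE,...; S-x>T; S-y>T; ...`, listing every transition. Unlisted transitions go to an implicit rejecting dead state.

Handle the two conditions separately and then intersect. The first has 6 states tracking the count of `p`s, saturating at 5; the second has 6 states tracking whether the input so far still matches the prefix `pqqp`. A product state is a pair (one from each), accepting exactly when both do.
With 14 states:
          p    q  
>  s0     s1   s2 
   s1     s3   s4 
   s2     s5   s2 
   s3     s6   s3 
   s4     s3   s7 
   s5     s3   s5 
   s6     s8   s6 
   s7     s9   s5 
   s8    s10   s8 
 * s9    s11   s9 
   s10   s10  s10 
 * s11   s12  s11 
 * s12   s13  s12 
   s13   s13  s13 
(> = start, * = accepting)

start=s0; accept=s9,s11,s12; s0-p>s1; s0-q>s2; s1-p>s3; s1-q>s4; s2-p>s5; s2-q>s2; s3-p>s6; s3-q>s3; s4-p>s3; s4-q>s7; s5-p>s3; s5-q>s5; s6-p>s8; s6-q>s6; s7-p>s9; s7-q>s5; s8-p>s10; s8-q>s8; s9-p>s11; s9-q>s9; s10-p>s10; s10-q>s10; s11-p>s12; s11-q>s11; s12-p>s13; s12-q>s12; s13-p>s13; s13-q>s13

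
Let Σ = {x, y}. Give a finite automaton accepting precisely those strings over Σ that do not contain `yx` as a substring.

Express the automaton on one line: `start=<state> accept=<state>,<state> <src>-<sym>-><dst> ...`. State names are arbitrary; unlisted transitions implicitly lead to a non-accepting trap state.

start=S0 accept=S0,S1 S0-x->S0 S0-y->S1 S1-x->S2 S1-y->S1 S2-x->S2 S2-y->S2

Track partial matches of the forbidden pattern `yx`. State S2 is a dead state reached once `yx` has occurred; every other state accepts. S0 means no part of `yx` is currently matched.
A 3-state machine:
        x   y  
>* S0   S0  S1 
 * S1   S2  S1 
   S2   S2  S2 
(> = start, * = accepting)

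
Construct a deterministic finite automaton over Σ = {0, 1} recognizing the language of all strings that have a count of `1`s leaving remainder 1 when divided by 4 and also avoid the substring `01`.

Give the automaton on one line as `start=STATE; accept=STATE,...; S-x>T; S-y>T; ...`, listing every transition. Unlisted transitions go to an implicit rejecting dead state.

start=A; accept=C,E; A-0>B; A-1>C; B-0>B; B-1>D; C-0>E; C-1>F; D-0>D; D-1>G; E-0>E; E-1>G; F-0>H; F-1>I; G-0>G; G-1>J; H-0>H; H-1>J; I-0>K; I-1>A; J-0>J; J-1>L; K-0>K; K-1>L; L-0>L; L-1>D

Run two small machines in parallel and take their product. The first has 4 states tracking the count of `1`s modulo 4; the second has 3 states tracking partial matches of the forbidden pattern `01`. A product state is a pair (one from each), accepting exactly when both do.
12 states suffice.
       0  1 
>  A   B  C 
   B   B  D 
 * C   E  F 
   D   D  G 
 * E   E  G 
   F   H  I 
   G   G  J 
   H   H  J 
   I   K  A 
   J   J  L 
   K   K  L 
   L   L  D 
(> = start, * = accepting)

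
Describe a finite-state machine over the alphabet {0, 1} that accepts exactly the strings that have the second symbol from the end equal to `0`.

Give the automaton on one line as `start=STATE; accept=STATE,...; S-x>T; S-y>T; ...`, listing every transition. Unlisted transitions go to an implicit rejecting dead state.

Because acceptance depends on a position counted from the end, the machine has to buffer the most recent 2 symbols. Make each state the string of the last up-to-2 symbols read; on input `x` shift the window left and append `x`. Accept when the buffered window has length 2 and begins with `0`.
With 7 states:
        0   1  
>  q0   q1  q2 
   q1   q3  q4 
   q2   q5  q6 
 * q3   q3  q4 
 * q4   q5  q6 
   q5   q3  q4 
   q6   q5  q6 
(> = start, * = accepting)

start=q0; accept=q3,q4; q0-0>q1; q0-1>q2; q1-0>q3; q1-1>q4; q2-0>q5; q2-1>q6; q3-0>q3; q3-1>q4; q4-0>q5; q4-1>q6; q5-0>q3; q5-1>q4; q6-0>q5; q6-1>q6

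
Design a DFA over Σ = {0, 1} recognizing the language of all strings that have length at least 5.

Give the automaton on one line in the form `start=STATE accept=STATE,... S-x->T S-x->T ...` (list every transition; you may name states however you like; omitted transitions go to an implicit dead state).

start=S0 accept=S5,S6 S0-0->S1 S0-1->S1 S1-0->S2 S1-1->S2 S2-0->S3 S2-1->S3 S3-0->S4 S3-1->S4 S4-0->S5 S4-1->S5 S5-0->S6 S5-1->S6 S6-0->S6 S6-1->S6

We only need to distinguish lengths 0, 1, …, 5, and '>5'. Chain S0 → S1 → S2 → S3 → S4 → S5 → S6 on every symbol, with S6 looping. Accepting states: {S5, S6}.
With 7 states:
        0   1  
>  S0   S1  S1 
   S1   S2  S2 
   S2   S3  S3 
   S3   S4  S4 
   S4   S5  S5 
 * S5   S6  S6 
 * S6   S6  S6 
(> = start, * = accepting)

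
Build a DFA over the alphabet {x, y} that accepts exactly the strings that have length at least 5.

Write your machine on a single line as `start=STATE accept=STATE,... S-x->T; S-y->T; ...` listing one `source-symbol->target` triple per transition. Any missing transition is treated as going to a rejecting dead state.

We only need to distinguish lengths 0, 1, …, 5, and '>5'. Chain S0 → S1 → S2 → S3 → S4 → S5 → S6 on every symbol, with S6 looping. Accepting states: {S5, S6}.
        x   y  
>  S0   S1  S1 
   S1   S2  S2 
   S2   S3  S3 
   S3   S4  S4 
   S4   S5  S5 
 * S5   S6  S6 
 * S6   S6  S6 
(> = start, * = accepting)

start=S0; accept=S5,S6; S0-x->S1; S0-y->S1; S1-x->S2; S1-y->S2; S2-x->S3; S2-y->S3; S3-x->S4; S3-y->S4; S4-x->S5; S4-y->S5; S5-x->S6; S5-y->S6; S6-x->S6; S6-y->S6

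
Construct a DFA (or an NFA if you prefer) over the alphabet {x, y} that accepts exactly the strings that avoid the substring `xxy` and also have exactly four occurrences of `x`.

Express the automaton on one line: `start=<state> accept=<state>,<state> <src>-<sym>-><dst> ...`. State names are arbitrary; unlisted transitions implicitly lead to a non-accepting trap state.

start=S0 accept=S7,S15,S16 S0-x->S1 S0-y->S0 S1-x->S2 S1-y->S3 S2-x->S4 S2-y->S5 S3-x->S6 S3-y->S3 S4-x->S7 S4-y->S8 S5-x->S8 S5-y->S5 S6-x->S4 S6-y->S9 S7-x->S10 S7-y->S11 S8-x->S11 S8-y->S8 S9-x->S12 S9-y->S9 S10-x->S10 S10-y->S13 S11-x->S13 S11-y->S11 S12-x->S7 S12-y->S14 S13-x->S13 S13-y->S13 S14-x->S15 S14-y->S14 S15-x->S10 S15-y->S16 S16-x->S17 S16-y->S16 S17-x->S10 S17-y->S18 S18-x->S17 S18-y->S18

Run two small machines in parallel and take their product. One (4 states) tracks partial matches of the forbidden pattern `xxy`; the other (6 states) tracks the count of `x`s, saturating at 5. Each combined state is a pair, one component from each; accept when both components accept.
A 19-state machine:
          x    y  
>  S0     S1   S0 
   S1     S2   S3 
   S2     S4   S5 
   S3     S6   S3 
   S4     S7   S8 
   S5     S8   S5 
   S6     S4   S9 
 * S7    S10  S11 
   S8    S11   S8 
   S9    S12   S9 
   S10   S10  S13 
   S11   S13  S11 
   S12    S7  S14 
   S13   S13  S13 
   S14   S15  S14 
 * S15   S10  S16 
 * S16   S17  S16 
   S17   S10  S18 
   S18   S17  S18 
(> = start, * = accepting)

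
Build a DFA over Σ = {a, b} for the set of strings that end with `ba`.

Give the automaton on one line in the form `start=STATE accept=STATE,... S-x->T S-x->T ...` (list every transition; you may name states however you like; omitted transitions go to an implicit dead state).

Let each state record the length of the longest suffix of the input read so far that is also a prefix of `ba`. S1 means the last symbol is `b`; S2 means the last 2 symbols are `ba`. Accept only at S2, where the string currently ends in `ba`.
3 states suffice.
        a   b  
>  S0   S0  S1 
   S1   S2  S1 
 * S2   S0  S1 
(> = start, * = accepting)

start=S0 accept=S2 S0-a->S0 S0-b->S1 S1-a->S2 S1-b->S1 S2-a->S0 S2-b->S1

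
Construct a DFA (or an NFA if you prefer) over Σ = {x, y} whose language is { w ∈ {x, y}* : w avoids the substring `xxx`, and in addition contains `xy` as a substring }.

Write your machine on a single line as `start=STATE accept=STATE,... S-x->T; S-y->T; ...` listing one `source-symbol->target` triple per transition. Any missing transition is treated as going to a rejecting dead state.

start=s0; accept=s3,s5,s6; s0-x->s1; s0-y->s0; s1-x->s2; s1-y->s3; s2-x->s4; s2-y->s3; s3-x->s5; s3-y->s3; s4-x->s4; s4-y->s4; s5-x->s6; s5-y->s3; s6-x->s4; s6-y->s3

Run two small machines in parallel and take their product. One (4 states) tracks partial matches of the forbidden pattern `xxx`; the other (3 states) tracks whether and how much of `xy` has been seen. Each combined state is a pair, one component from each; accept when both components accept. Minimizing collapses redundant product states.
7 states suffice.
        x   y  
>  s0   s1  s0 
   s1   s2  s3 
   s2   s4  s3 
 * s3   s5  s3 
   s4   s4  s4 
 * s5   s6  s3 
 * s6   s4  s3 
(> = start, * = accepting)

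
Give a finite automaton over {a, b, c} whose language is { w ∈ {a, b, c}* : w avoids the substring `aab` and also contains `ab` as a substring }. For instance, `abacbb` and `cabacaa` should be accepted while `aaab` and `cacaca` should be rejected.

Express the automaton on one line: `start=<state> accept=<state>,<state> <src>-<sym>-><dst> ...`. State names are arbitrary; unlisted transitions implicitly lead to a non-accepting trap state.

start=q0 accept=q3,q5,q6 q0-a->q1 q0-b->q0 q0-c->q0 q1-a->q2 q1-b->q3 q1-c->q0 q2-a->q2 q2-b->q4 q2-c->q0 q3-a->q5 q3-b->q3 q3-c->q3 q4-a->q4 q4-b->q4 q4-c->q4 q5-a->q6 q5-b->q3 q5-c->q3 q6-a->q6 q6-b->q4 q6-c->q3

Handle the two conditions separately and then intersect. One (4 states) tracks partial matches of the forbidden pattern `aab`; the other (3 states) tracks whether and how much of `ab` has been seen. Each combined state is a pair, one component from each; accept when both components accept.
A 7-state machine:
        a   b   c  
>  q0   q1  q0  q0 
   q1   q2  q3  q0 
   q2   q2  q4  q0 
 * q3   q5  q3  q3 
   q4   q4  q4  q4 
 * q5   q6  q3  q3 
 * q6   q6  q4  q3 
(> = start, * = accepting)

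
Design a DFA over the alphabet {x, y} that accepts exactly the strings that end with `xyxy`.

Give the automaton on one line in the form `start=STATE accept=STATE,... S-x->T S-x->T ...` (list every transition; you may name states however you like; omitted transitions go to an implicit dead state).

start=q0 accept=q4 q0-x->q1 q0-y->q0 q1-x->q1 q1-y->q2 q2-x->q3 q2-y->q0 q3-x->q1 q3-y->q4 q4-x->q3 q4-y->q0

Let each state record the length of the longest suffix of the input read so far that is also a prefix of `xyxy`. q1 means the last symbol is `x`; q2 means the last 2 symbols are `xy`; q3 means the last 3 symbols are `xyx`; q4 means the last 4 symbols are `xyxy`. Accept only at q4, where the string currently ends in `xyxy`.
With 5 states:
        x   y  
>  q0   q1  q0 
   q1   q1  q2 
   q2   q3  q0 
   q3   q1  q4 
 * q4   q3  q0 
(> = start, * = accepting)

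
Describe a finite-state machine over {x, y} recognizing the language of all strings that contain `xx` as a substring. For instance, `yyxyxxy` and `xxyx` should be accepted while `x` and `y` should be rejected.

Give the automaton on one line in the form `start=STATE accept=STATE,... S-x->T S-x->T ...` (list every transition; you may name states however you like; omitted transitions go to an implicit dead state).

Track how much of `xx` has been matched so far: state q0 is no progress, q2 is the absorbing accept state reached once `xx` has occurred. Intermediate states record partial matches; on a mismatch, fall back to the longest reusable overlap.
3 states suffice.
        x   y  
>  q0   q1  q0 
   q1   q2  q0 
 * q2   q2  q2 
(> = start, * = accepting)

start=q0 accept=q2 q0-x->q1 q0-y->q0 q1-x->q2 q1-y->q0 q2-x->q2 q2-y->q2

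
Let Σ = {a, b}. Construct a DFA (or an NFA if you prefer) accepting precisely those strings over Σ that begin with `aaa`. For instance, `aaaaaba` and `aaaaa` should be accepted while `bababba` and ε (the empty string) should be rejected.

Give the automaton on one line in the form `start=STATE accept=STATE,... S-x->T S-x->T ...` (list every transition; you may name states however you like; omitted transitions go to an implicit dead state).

Walk along `aaa` while the input agrees: from s0 take `a` to s1, and so on. Any deviation drops to the rejecting sink s4. Once s3 is reached the prefix is confirmed and every continuation is accepted.
        a   b  
>  s0   s1  s4 
   s1   s2  s4 
   s2   s3  s4 
 * s3   s3  s3 
   s4   s4  s4 
(> = start, * = accepting)

start=s0 accept=s3 s0-a->s1 s0-b->s4 s1-a->s2 s1-b->s4 s2-a->s3 s2-b->s4 s3-a->s3 s3-b->s3 s4-a->s4 s4-b->s4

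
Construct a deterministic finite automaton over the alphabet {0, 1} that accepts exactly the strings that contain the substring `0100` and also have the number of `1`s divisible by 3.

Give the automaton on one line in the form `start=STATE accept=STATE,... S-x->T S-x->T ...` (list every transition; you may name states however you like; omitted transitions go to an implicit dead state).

Run two small machines in parallel and take their product. One (5 states) tracks whether and how much of `0100` has been seen; the other (3 states) tracks the count of `1`s modulo 3. Each combined state is a pair, one component from each; accept when both components accept.
A 15-state machine:
          0    1  
>  S0     S1   S2 
   S1     S1   S3 
   S2     S4   S5 
   S3     S6   S5 
   S4     S4   S7 
   S5     S8   S0 
   S6     S9   S7 
   S7    S10   S0 
   S8     S8  S11 
   S9     S9  S12 
   S10   S12  S11 
   S11   S13   S2 
   S12   S12  S14 
   S13   S14   S3 
 * S14   S14   S9 
(> = start, * = accepting)

start=S0 accept=S14 S0-0->S1 S0-1->S2 S1-0->S1 S1-1->S3 S2-0->S4 S2-1->S5 S3-0->S6 S3-1->S5 S4-0->S4 S4-1->S7 S5-0->S8 S5-1->S0 S6-0->S9 S6-1->S7 S7-0->S10 S7-1->S0 S8-0->S8 S8-1->S11 S9-0->S9 S9-1->S12 S10-0->S12 S10-1->S11 S11-0->S13 S11-1->S2 S12-0->S12 S12-1->S14 S13-0->S14 S13-1->S3 S14-0->S14 S14-1->S9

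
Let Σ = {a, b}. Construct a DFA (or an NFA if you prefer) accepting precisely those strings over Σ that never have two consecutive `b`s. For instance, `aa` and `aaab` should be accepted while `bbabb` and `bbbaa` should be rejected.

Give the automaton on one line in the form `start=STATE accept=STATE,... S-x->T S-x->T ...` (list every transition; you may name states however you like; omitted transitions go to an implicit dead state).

start=s0 accept=s0,s1 s0-a->s0 s0-b->s1 s1-a->s0 s1-b->s2 s2-a->s2 s2-b->s2

This is the complement of 'contains `bb`'. Use the same substring-matching states — s0 through s2 holding how much of `bb` has just been matched — but flip the accepting set: everything except the trap s2 accepts.
        a   b  
>* s0   s0  s1 
 * s1   s0  s2 
   s2   s2  s2 
(> = start, * = accepting)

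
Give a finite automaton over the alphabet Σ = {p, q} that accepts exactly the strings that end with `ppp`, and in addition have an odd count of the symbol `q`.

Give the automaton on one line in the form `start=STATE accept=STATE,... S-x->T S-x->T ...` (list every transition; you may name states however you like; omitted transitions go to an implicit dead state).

start=S0 accept=S4 S0-p->S0 S0-q->S1 S1-p->S2 S1-q->S0 S2-p->S3 S2-q->S0 S3-p->S4 S3-q->S0 S4-p->S4 S4-q->S0

Handle the two conditions separately and then intersect. One (4 states) tracks how much of the suffix `ppp` has currently been matched; the other (2 states) tracks the count of `q`s modulo 2. Each combined state is a pair, one component from each; accept when both components accept. Equivalent product states are then merged.
5 states suffice.
        p   q  
>  S0   S0  S1 
   S1   S2  S0 
   S2   S3  S0 
   S3   S4  S0 
 * S4   S4  S0 
(> = start, * = accepting)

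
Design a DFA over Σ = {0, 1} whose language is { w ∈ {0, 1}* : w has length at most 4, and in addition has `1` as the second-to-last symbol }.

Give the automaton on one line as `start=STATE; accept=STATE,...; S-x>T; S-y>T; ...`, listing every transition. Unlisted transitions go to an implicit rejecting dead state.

start=q0; accept=q5,q6,q9,q10,q13,q14; q0-0>q1; q0-1>q2; q1-0>q3; q1-1>q4; q2-0>q5; q2-1>q6; q3-0>q7; q3-1>q8; q4-0>q9; q4-1>q10; q5-0>q7; q5-1>q8; q6-0>q9; q6-1>q10; q7-0>q11; q7-1>q12; q8-0>q13; q8-1>q14; q9-0>q11; q9-1>q12; q10-0>q13; q10-1>q14; q11-0>q15; q11-1>q16; q12-0>q17; q12-1>q18; q13-0>q15; q13-1>q16; q14-0>q17; q14-1>q18; q15-0>q15; q15-1>q16; q16-0>q17; q16-1>q18; q17-0>q15; q17-1>q16; q18-0>q17; q18-1>q18

Run two small machines in parallel and take their product. One (6 states) tracks the input length, saturating at 5; the other (7 states) tracks the last 2 symbols read. Each combined state is a pair, one component from each; accept when both components accept.
With 19 states:
          0    1  
>  q0     q1   q2 
   q1     q3   q4 
   q2     q5   q6 
   q3     q7   q8 
   q4     q9  q10 
 * q5     q7   q8 
 * q6     q9  q10 
   q7    q11  q12 
   q8    q13  q14 
 * q9    q11  q12 
 * q10   q13  q14 
   q11   q15  q16 
   q12   q17  q18 
 * q13   q15  q16 
 * q14   q17  q18 
   q15   q15  q16 
   q16   q17  q18 
   q17   q15  q16 
   q18   q17  q18 
(> = start, * = accepting)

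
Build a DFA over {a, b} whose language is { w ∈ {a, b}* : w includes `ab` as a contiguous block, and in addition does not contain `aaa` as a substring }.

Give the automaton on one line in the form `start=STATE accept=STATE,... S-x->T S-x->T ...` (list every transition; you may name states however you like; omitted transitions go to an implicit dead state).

Handle the two conditions separately and then intersect. One (3 states) tracks whether and how much of `ab` has been seen; the other (4 states) tracks partial matches of the forbidden pattern `aaa`. Each combined state is a pair, one component from each; accept when both components accept. Minimizing collapses redundant product states.
With 7 states:
        a   b  
>  s0   s1  s0 
   s1   s2  s3 
   s2   s4  s3 
 * s3   s5  s3 
   s4   s4  s4 
 * s5   s6  s3 
 * s6   s4  s3 
(> = start, * = accepting)

start=s0 accept=s3,s5,s6 s0-a->s1 s0-b->s0 s1-a->s2 s1-b->s3 s2-a->s4 s2-b->s3 s3-a->s5 s3-b->s3 s4-a->s4 s4-b->s4 s5-a->s6 s5-b->s3 s6-a->s4 s6-b->s3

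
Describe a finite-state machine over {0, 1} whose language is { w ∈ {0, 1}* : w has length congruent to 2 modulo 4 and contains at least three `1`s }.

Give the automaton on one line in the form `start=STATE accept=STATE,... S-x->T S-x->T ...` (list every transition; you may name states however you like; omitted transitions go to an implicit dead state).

Run two small machines in parallel and take their product. The first has 4 states tracking the input length modulo 4; the second has 5 states tracking the count of `1`s, saturating at 4. A product state is a pair (one from each), accepting exactly when both do. Equivalent product states are then merged.
A 16-state machine:
       0  1 
>  A   B  C 
   B   D  E 
   C   E  F 
   D   G  H 
   E   H  I 
   F   I  J 
   G   A  K 
   H   K  L 
   I   L  M 
   J   M  M 
   K   C  N 
   L   N  O 
   M   O  O 
   N   F  P 
   O   P  P 
 * P   J  J 
(> = start, * = accepting)

start=A accept=P A-0->B A-1->C B-0->D B-1->E C-0->E C-1->F D-0->G D-1->H E-0->H E-1->I F-0->I F-1->J G-0->A G-1->K H-0->K H-1->L I-0->L I-1->M J-0->M J-1->M K-0->C K-1->N L-0->N L-1->O M-0->O M-1->O N-0->F N-1->P O-0->P O-1->P P-0->J P-1->J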